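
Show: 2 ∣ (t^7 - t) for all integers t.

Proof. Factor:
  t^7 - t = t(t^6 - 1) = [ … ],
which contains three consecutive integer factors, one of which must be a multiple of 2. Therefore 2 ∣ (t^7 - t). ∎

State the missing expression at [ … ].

t^6 - 1 = (t^2 - 1)(t^4 + t^2 + 1), and t^2 - 1 = (t-1)(t+1).
So t(t^6 - 1) = (t - 1)t(t + 1)(t^4 + t^2 + 1).

(t - 1)t(t + 1)(t^4 + t^2 + 1)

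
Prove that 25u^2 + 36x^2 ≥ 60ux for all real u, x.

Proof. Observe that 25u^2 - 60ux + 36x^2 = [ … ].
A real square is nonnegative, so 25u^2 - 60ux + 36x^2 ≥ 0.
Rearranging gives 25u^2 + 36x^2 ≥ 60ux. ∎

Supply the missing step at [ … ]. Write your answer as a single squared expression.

(5u - 6x)^2

25u^2 - 60ux + 36x^2 is a perfect-square trinomial: the outer terms are (5u)^2 and (6x)^2, and the cross term is -2·5u·6x.
So 25u^2 - 60ux + 36x^2 = (5u - 6x)^2 ≥ 0.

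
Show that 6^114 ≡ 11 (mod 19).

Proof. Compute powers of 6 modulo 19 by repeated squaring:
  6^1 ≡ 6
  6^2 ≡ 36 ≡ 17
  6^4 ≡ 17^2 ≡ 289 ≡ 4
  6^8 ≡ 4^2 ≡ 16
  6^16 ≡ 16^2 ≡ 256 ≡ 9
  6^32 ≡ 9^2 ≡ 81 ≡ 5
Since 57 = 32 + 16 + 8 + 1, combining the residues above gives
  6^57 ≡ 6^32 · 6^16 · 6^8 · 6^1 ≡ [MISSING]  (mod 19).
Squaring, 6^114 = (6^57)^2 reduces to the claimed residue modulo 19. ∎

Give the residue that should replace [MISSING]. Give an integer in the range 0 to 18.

Multiply the listed residues: 5 · 9 · 16 · 6 = 45 → 720 → 4320.
Reducing modulo 19: 4320 = 227·19 + 7, so 6^57 ≡ 7.

7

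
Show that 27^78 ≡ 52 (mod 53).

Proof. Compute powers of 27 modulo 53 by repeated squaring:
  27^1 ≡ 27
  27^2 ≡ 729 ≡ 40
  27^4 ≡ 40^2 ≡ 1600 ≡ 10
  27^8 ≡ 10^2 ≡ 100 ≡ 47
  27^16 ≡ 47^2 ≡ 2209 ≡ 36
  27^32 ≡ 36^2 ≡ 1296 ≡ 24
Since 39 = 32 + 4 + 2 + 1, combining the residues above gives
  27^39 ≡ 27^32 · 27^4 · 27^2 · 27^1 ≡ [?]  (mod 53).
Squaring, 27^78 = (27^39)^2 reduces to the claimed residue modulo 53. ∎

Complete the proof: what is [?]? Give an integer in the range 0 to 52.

30

Multiply the listed residues: 24 · 10 · 40 · 27 = 240 → 9600 → 259200.
Reducing modulo 53: 259200 = 4890·53 + 30, so 27^39 ≡ 30.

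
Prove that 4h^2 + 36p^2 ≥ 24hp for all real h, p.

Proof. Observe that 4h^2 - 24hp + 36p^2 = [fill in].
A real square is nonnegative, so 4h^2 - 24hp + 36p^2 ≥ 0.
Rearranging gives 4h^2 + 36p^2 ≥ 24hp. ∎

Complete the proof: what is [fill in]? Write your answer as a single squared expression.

The leading and trailing coefficients are 2^2 and 6^2, and 24 = 2·2·6, so the trinomial is (2h - 6p)^2.
Hence 4h^2 - 24hp + 36p^2 ≥ 0.

(2h - 6p)^2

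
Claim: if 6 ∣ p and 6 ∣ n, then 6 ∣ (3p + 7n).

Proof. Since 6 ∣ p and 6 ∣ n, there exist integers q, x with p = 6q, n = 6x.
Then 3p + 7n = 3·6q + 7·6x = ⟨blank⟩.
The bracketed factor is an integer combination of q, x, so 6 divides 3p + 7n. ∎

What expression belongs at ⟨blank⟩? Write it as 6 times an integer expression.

6(3q + 7x)

Pull the common 6 out of every term: 3·6q + 7·6x = 6(3q + 7x).
3q + 7x is an integer, which exhibits the divisibility.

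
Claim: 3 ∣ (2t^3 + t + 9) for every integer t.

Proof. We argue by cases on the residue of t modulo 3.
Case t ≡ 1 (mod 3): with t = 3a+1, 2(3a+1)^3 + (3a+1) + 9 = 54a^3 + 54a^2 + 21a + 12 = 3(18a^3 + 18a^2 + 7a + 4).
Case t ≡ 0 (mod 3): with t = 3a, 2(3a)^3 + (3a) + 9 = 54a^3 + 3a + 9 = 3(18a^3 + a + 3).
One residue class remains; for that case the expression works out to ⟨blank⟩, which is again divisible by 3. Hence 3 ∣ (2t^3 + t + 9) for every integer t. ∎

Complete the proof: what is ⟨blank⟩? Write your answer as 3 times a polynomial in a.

The residues treated are {1, 0}, so the missing case is t ≡ 2 (mod 3); write t = 3a+2.
Then 2(3a+2)^3 + (3a+2) + 9 = 54a^3 + 108a^2 + 75a + 27 = 3(18a^3 + 36a^2 + 25a + 9).

3(18a^3 + 36a^2 + 25a + 9)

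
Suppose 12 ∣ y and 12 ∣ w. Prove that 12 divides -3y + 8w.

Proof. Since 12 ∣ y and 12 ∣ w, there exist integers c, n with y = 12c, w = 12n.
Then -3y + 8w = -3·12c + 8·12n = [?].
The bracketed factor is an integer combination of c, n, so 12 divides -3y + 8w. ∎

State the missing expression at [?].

12(-3c + 8n)

Pull the common 12 out of every term: -3·12c + 8·12n = 12(-3c + 8n).
-3c + 8n is an integer, which exhibits the divisibility.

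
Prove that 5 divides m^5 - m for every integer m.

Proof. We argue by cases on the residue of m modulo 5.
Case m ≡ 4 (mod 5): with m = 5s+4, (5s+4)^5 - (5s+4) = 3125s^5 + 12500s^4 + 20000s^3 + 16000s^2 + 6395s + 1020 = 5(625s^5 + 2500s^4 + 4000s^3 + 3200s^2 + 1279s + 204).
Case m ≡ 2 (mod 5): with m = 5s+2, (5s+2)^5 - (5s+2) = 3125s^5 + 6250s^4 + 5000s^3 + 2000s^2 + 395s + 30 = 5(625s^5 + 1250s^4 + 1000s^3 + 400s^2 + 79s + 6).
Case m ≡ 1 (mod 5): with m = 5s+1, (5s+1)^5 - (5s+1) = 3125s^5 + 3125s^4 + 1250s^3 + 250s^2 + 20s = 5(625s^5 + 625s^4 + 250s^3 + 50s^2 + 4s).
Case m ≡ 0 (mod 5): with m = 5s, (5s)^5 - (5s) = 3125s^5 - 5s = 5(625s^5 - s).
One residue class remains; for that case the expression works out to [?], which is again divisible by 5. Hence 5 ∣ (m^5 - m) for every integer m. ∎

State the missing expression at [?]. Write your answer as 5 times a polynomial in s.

Only m ≡ 3 (mod 5) is unaccounted for. Put m = 5s+3:
(5s+3)^5 - (5s+3) expands to 3125s^5 + 9375s^4 + 11250s^3 + 6750s^2 + 2020s + 240,
and factoring out 5 leaves 5(625s^5 + 1875s^4 + 2250s^3 + 1350s^2 + 404s + 48).

5(625s^5 + 1875s^4 + 2250s^3 + 1350s^2 + 404s + 48)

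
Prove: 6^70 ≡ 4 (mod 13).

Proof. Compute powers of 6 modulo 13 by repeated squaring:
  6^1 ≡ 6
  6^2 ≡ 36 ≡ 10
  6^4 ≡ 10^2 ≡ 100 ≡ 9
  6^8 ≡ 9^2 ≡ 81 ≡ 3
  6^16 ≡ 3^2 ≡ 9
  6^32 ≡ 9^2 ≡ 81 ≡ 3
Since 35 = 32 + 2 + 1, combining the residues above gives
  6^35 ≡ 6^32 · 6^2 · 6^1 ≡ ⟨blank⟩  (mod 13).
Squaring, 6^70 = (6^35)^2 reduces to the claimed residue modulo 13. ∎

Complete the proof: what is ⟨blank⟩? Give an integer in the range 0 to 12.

6^32 · 6^2 · 6^1 ≡ 3 · 10 · 6 = 180.
180 mod 13 = 11, so 6^35 ≡ 11 (mod 13).

11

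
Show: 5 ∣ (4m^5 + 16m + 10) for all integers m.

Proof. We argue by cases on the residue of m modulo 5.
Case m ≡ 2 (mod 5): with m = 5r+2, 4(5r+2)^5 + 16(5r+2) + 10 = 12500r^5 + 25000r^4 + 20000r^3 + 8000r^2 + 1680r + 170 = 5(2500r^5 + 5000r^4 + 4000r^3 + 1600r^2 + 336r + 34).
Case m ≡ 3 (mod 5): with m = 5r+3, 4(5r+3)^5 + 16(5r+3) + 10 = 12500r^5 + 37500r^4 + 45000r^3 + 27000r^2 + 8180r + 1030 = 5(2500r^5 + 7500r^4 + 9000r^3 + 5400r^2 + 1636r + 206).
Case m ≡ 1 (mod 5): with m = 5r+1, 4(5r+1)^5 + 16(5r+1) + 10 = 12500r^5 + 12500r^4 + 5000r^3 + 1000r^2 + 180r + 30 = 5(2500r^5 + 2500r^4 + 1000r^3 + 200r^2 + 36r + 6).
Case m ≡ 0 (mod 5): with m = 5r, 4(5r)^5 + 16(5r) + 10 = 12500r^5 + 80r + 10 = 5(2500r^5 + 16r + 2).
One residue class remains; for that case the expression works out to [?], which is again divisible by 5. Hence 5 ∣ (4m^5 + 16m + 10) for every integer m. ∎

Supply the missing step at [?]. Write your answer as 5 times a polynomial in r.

Only m ≡ 4 (mod 5) is unaccounted for. Put m = 5r+4:
4(5r+4)^5 + 16(5r+4) + 10 expands to 12500r^5 + 50000r^4 + 80000r^3 + 64000r^2 + 25680r + 4170,
and factoring out 5 leaves 5(2500r^5 + 10000r^4 + 16000r^3 + 12800r^2 + 5136r + 834).

5(2500r^5 + 10000r^4 + 16000r^3 + 12800r^2 + 5136r + 834)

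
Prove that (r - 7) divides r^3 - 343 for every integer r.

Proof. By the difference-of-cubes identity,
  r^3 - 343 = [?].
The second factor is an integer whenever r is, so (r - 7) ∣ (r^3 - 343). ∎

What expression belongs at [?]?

(r - 7)(r^2 + 7r + 49)

Polynomial division of r^3 - 343 by r - 7 leaves remainder 0 and quotient r^2 + 7r + 49.
Hence r^3 - 343 = (r - 7)(r^2 + 7r + 49).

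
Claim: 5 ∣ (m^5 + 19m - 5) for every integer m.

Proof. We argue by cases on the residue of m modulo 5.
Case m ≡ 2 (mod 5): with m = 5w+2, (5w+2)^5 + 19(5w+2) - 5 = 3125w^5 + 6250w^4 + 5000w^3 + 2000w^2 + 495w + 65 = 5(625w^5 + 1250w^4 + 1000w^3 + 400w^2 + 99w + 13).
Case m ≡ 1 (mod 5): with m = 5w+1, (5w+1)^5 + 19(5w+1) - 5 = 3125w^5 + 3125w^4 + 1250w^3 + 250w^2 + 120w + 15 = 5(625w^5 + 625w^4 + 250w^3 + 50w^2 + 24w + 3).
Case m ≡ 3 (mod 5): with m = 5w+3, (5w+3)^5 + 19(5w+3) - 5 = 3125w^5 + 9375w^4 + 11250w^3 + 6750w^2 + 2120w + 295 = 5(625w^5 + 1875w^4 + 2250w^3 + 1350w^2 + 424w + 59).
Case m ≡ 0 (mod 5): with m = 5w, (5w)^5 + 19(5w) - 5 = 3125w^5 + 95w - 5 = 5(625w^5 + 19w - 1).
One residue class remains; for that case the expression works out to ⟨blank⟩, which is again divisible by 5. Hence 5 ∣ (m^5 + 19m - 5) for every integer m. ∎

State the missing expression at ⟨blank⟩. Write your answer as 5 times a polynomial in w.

Only m ≡ 4 (mod 5) is unaccounted for. Put m = 5w+4:
(5w+4)^5 + 19(5w+4) - 5 expands to 3125w^5 + 12500w^4 + 20000w^3 + 16000w^2 + 6495w + 1095,
and factoring out 5 leaves 5(625w^5 + 2500w^4 + 4000w^3 + 3200w^2 + 1299w + 219).

5(625w^5 + 2500w^4 + 4000w^3 + 3200w^2 + 1299w + 219)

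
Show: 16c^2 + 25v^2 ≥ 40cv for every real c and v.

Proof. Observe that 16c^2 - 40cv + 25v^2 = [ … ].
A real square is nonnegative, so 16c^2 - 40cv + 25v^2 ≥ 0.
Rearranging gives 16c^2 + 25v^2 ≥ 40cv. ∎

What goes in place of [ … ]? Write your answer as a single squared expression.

The leading and trailing coefficients are 4^2 and 5^2, and 40 = 2·4·5, so the trinomial is (4c - 5v)^2.
Hence 16c^2 - 40cv + 25v^2 ≥ 0.

(4c - 5v)^2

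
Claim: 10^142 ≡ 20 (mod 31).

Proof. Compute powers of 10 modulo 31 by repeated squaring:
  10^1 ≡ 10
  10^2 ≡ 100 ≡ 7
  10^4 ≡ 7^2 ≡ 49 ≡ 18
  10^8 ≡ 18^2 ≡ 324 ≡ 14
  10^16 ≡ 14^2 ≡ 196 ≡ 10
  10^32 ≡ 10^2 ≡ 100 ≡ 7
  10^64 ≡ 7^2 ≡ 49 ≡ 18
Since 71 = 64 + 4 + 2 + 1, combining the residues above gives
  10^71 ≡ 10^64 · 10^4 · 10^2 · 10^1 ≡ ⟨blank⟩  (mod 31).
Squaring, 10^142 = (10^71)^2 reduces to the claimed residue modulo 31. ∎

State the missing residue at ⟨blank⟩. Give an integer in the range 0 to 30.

19

Multiply the listed residues: 18 · 18 · 7 · 10 = 324 → 2268 → 22680.
Reducing modulo 31: 22680 = 731·31 + 19, so 10^71 ≡ 19.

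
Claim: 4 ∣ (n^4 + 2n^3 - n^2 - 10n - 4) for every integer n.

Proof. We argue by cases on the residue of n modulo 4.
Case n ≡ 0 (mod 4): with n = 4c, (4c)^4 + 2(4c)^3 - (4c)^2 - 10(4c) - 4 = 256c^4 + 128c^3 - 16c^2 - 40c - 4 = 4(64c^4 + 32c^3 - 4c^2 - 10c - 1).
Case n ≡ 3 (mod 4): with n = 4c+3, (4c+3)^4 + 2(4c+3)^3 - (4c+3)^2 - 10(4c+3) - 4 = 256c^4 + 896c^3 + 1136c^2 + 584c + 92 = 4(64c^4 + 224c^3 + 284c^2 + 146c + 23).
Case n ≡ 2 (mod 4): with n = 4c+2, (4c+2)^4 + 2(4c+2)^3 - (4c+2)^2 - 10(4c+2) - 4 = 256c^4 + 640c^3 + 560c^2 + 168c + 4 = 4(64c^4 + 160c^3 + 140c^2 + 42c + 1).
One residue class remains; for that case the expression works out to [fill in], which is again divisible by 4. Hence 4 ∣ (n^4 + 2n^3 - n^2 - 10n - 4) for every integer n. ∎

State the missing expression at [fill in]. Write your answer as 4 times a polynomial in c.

The residues treated are {0, 3, 2}, so the missing case is n ≡ 1 (mod 4); write n = 4c+1.
Then (4c+1)^4 + 2(4c+1)^3 - (4c+1)^2 - 10(4c+1) - 4 = 256c^4 + 384c^3 + 176c^2 - 8c - 12 = 4(64c^4 + 96c^3 + 44c^2 - 2c - 3).

4(64c^4 + 96c^3 + 44c^2 - 2c - 3)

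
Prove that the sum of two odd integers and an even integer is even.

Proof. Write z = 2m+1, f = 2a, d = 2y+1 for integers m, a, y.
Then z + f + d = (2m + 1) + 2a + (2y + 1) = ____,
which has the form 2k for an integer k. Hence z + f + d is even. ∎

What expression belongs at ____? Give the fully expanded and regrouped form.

(2m + 1) + 2a + (2y + 1) = 2a + 2m + 2y + 2
= 2(a + m + y + 1).
Since a + m + y + 1 is an integer, the sum is of the form 2k for an integer k.

2(a + m + y + 1)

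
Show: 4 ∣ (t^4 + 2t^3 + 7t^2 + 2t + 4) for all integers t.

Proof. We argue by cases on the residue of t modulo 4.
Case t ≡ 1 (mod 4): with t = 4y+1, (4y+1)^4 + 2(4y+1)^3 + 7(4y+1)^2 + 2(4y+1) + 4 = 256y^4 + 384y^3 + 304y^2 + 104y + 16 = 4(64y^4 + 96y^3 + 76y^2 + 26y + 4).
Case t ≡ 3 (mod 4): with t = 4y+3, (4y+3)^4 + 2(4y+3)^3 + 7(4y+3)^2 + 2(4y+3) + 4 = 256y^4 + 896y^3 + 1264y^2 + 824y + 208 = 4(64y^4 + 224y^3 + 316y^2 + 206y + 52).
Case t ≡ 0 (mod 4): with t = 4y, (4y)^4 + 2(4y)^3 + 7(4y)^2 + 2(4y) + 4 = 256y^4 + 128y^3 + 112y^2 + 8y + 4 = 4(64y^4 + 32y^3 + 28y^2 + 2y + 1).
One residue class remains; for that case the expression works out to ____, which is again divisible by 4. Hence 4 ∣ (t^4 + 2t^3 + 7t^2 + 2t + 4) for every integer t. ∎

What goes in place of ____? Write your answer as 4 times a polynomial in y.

The residues treated are {1, 3, 0}, so the missing case is t ≡ 2 (mod 4); write t = 4y+2.
Then (4y+2)^4 + 2(4y+2)^3 + 7(4y+2)^2 + 2(4y+2) + 4 = 256y^4 + 640y^3 + 688y^2 + 344y + 68 = 4(64y^4 + 160y^3 + 172y^2 + 86y + 17).

4(64y^4 + 160y^3 + 172y^2 + 86y + 17)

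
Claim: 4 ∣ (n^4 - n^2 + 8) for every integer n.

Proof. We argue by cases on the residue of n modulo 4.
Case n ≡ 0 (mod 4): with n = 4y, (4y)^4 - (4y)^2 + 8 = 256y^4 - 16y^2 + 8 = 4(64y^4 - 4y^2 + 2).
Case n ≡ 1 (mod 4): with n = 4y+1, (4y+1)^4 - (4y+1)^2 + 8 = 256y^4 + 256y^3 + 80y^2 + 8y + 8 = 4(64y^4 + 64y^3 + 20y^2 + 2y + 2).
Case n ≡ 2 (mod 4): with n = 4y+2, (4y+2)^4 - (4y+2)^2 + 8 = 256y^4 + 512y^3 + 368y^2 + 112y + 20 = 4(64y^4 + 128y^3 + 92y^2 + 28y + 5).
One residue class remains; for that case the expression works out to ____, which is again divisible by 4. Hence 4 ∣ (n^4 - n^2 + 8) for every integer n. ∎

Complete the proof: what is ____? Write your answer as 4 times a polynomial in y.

Only n ≡ 3 (mod 4) is unaccounted for. Put n = 4y+3:
(4y+3)^4 - (4y+3)^2 + 8 expands to 256y^4 + 768y^3 + 848y^2 + 408y + 80,
and factoring out 4 leaves 4(64y^4 + 192y^3 + 212y^2 + 102y + 20).

4(64y^4 + 192y^3 + 212y^2 + 102y + 20)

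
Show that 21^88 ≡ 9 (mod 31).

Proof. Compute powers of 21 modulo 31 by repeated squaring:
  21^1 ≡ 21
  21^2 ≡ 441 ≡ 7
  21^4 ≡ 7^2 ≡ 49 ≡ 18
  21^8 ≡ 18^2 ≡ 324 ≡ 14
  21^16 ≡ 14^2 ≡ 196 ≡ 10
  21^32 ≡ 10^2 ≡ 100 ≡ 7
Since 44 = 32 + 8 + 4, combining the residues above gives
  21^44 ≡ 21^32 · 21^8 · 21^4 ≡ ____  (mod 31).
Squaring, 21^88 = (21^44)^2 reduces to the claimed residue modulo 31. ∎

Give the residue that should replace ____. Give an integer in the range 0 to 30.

Multiply the listed residues: 7 · 14 · 18 = 98 → 1764.
Reducing modulo 31: 1764 = 56·31 + 28, so 21^44 ≡ 28.

28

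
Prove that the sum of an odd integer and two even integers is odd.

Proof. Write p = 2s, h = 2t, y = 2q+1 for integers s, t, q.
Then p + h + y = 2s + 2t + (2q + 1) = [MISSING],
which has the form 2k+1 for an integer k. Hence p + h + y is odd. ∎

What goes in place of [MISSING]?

2(q + s + t) + 1

2s + 2t + (2q + 1) = 2q + 2s + 2t + 1
= 2(q + s + t) + 1.
Since q + s + t is an integer, the sum is of the form 2k+1 for an integer k.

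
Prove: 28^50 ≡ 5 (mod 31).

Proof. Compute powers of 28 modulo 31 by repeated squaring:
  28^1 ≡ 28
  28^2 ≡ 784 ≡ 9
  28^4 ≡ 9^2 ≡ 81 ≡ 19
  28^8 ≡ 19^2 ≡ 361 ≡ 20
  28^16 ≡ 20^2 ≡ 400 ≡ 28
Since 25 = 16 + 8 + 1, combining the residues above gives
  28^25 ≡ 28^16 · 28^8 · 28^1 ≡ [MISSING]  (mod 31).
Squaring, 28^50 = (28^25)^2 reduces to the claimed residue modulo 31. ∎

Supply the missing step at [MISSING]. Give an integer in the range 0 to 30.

25

Multiply the listed residues: 28 · 20 · 28 = 560 → 15680.
Reducing modulo 31: 15680 = 505·31 + 25, so 28^25 ≡ 25.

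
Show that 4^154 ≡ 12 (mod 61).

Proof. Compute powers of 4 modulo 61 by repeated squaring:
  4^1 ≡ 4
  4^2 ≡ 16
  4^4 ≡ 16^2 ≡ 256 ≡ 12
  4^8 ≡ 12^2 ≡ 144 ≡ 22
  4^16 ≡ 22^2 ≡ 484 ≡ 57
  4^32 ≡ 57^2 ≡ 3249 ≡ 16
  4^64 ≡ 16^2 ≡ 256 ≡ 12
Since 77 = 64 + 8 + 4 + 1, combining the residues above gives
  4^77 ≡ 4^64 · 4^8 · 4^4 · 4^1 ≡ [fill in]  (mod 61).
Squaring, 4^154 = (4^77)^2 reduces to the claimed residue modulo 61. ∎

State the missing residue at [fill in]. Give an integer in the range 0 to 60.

45

4^64 · 4^8 · 4^4 · 4^1 ≡ 12 · 22 · 12 · 4 = 12672.
12672 mod 61 = 45, so 4^77 ≡ 45 (mod 61).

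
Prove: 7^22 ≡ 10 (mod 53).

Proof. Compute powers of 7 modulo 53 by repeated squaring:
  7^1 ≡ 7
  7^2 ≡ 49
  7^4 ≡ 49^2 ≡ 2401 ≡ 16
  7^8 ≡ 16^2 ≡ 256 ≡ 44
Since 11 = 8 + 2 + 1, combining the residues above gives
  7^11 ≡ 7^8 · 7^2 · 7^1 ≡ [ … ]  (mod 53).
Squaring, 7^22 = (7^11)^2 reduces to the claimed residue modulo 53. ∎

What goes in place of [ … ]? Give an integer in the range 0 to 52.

7^8 · 7^2 · 7^1 ≡ 44 · 49 · 7 = 15092.
15092 mod 53 = 40, so 7^11 ≡ 40 (mod 53).

40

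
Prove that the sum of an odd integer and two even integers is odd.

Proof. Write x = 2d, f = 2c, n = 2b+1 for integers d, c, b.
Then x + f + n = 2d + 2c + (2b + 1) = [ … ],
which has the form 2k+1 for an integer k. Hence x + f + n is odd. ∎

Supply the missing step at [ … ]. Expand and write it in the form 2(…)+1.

2d + 2c + (2b + 1) = 2b + 2c + 2d + 1
= 2(b + c + d) + 1.
Since b + c + d is an integer, the sum is of the form 2k+1 for an integer k.

2(b + c + d) + 1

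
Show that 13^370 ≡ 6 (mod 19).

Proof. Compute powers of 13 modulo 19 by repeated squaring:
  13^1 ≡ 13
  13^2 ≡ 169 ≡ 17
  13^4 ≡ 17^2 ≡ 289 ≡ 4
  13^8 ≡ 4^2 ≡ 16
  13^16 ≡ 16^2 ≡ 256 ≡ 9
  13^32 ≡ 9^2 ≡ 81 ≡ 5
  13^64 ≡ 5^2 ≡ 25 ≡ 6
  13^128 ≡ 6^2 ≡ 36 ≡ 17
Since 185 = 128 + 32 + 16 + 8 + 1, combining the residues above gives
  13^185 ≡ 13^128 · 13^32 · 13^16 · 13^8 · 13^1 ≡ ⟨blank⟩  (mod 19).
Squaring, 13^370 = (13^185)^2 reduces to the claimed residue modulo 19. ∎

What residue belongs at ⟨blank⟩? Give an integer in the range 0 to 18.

14

Multiply the listed residues: 17 · 5 · 9 · 16 · 13 = 85 → 765 → 12240 → 159120.
Reducing modulo 19: 159120 = 8374·19 + 14, so 13^185 ≡ 14.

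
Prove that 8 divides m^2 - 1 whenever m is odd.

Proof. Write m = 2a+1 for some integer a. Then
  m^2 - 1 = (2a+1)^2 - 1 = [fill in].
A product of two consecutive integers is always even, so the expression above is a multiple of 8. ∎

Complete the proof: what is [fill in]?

4a(a + 1)

(2a+1)^2 - 1 = 4a^2 + 4a + 1 - 1 = 4a^2 + 4a = 4a(a+1).
Since a and a+1 are consecutive, a(a+1) is even, and 4·(even) is a multiple of 8.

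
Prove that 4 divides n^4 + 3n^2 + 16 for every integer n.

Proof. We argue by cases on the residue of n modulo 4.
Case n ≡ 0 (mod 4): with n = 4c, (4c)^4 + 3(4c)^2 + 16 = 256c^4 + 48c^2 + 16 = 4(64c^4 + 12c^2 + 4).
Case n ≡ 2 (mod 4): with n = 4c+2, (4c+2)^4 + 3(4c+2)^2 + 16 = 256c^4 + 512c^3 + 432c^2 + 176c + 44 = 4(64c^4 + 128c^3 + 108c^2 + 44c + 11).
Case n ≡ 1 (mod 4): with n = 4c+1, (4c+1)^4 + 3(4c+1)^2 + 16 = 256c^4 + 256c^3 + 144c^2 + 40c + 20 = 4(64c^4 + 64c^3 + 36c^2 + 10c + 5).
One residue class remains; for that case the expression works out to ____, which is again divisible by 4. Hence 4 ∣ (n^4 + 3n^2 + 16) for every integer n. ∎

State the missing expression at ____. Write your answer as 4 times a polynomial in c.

Only n ≡ 3 (mod 4) is unaccounted for. Put n = 4c+3:
(4c+3)^4 + 3(4c+3)^2 + 16 expands to 256c^4 + 768c^3 + 912c^2 + 504c + 124,
and factoring out 4 leaves 4(64c^4 + 192c^3 + 228c^2 + 126c + 31).

4(64c^4 + 192c^3 + 228c^2 + 126c + 31)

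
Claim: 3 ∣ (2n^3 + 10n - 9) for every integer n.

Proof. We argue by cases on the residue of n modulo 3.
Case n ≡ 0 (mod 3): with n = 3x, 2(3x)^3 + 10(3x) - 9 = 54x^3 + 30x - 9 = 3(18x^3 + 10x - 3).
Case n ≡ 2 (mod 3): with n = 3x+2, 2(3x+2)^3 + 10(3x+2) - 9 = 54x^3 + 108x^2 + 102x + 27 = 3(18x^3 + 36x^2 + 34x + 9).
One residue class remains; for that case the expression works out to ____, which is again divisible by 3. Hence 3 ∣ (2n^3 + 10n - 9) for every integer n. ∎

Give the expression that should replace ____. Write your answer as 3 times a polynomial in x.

The residues treated are {0, 2}, so the missing case is n ≡ 1 (mod 3); write n = 3x+1.
Then 2(3x+1)^3 + 10(3x+1) - 9 = 54x^3 + 54x^2 + 48x + 3 = 3(18x^3 + 18x^2 + 16x + 1).

3(18x^3 + 18x^2 + 16x + 1)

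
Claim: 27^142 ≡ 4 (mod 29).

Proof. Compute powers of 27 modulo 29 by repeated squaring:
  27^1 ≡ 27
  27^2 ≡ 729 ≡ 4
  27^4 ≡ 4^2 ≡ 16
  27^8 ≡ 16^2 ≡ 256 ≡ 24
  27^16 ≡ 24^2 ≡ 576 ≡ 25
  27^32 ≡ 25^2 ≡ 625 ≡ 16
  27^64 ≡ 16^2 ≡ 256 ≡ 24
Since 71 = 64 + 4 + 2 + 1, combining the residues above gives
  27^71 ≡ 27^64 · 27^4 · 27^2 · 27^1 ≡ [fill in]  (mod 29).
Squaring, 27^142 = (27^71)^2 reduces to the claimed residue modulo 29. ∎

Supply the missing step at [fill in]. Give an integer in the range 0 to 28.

2

27^64 · 27^4 · 27^2 · 27^1 ≡ 24 · 16 · 4 · 27 = 41472.
41472 mod 29 = 2, so 27^71 ≡ 2 (mod 29).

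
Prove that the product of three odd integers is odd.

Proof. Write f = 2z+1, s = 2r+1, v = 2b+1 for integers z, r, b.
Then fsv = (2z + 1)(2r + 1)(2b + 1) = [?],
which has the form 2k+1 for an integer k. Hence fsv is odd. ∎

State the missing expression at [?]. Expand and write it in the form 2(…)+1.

Expanding: (2z + 1)(2r + 1)(2b + 1) = 8brz + 4br + 4bz + 2b + 4rz + 2r + 2z + 1.
Every term except the constant is even, so this is 2(4brz + 2br + 2bz + b + 2rz + r + z) + 1,
and 4brz + 2br + 2bz + b + 2rz + r + z ∈ ℤ gives the required form.

2(4brz + 2br + 2bz + b + 2rz + r + z) + 1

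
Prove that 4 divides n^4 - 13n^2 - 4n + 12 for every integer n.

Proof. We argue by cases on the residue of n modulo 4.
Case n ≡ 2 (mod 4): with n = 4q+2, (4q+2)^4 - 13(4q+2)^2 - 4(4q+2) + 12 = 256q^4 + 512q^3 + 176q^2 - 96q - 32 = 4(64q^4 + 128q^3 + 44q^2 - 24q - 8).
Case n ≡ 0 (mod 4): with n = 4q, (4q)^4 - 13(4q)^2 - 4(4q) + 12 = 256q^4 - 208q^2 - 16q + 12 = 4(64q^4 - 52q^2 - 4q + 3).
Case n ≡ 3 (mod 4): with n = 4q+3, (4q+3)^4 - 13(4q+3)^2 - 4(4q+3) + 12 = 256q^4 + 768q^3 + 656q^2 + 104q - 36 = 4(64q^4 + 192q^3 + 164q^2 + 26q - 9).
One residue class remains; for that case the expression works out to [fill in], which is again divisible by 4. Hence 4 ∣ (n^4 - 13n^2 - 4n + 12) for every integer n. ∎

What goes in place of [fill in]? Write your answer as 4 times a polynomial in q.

Only n ≡ 1 (mod 4) is unaccounted for. Put n = 4q+1:
(4q+1)^4 - 13(4q+1)^2 - 4(4q+1) + 12 expands to 256q^4 + 256q^3 - 112q^2 - 104q - 4,
and factoring out 4 leaves 4(64q^4 + 64q^3 - 28q^2 - 26q - 1).

4(64q^4 + 64q^3 - 28q^2 - 26q - 1)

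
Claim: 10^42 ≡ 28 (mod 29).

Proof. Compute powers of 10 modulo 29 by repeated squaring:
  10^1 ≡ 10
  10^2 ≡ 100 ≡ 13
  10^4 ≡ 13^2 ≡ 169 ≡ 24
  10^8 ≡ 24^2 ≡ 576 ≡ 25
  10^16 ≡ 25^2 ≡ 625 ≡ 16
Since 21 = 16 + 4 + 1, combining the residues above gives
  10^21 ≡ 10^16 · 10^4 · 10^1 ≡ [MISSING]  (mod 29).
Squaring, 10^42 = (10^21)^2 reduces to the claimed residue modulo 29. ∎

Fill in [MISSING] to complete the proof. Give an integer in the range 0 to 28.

12

Multiply the listed residues: 16 · 24 · 10 = 384 → 3840.
Reducing modulo 29: 3840 = 132·29 + 12, so 10^21 ≡ 12.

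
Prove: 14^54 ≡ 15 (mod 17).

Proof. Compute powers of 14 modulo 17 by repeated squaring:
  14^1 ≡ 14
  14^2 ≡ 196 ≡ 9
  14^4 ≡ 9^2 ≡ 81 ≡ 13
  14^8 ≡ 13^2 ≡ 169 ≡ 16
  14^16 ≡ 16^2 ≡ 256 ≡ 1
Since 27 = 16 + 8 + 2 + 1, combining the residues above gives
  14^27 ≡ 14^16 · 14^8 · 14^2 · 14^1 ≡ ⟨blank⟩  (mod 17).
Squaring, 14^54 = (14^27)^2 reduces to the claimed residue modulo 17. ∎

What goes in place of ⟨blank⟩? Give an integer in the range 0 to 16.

10

Multiply the listed residues: 1 · 16 · 9 · 14 = 16 → 144 → 2016.
Reducing modulo 17: 2016 = 118·17 + 10, so 14^27 ≡ 10.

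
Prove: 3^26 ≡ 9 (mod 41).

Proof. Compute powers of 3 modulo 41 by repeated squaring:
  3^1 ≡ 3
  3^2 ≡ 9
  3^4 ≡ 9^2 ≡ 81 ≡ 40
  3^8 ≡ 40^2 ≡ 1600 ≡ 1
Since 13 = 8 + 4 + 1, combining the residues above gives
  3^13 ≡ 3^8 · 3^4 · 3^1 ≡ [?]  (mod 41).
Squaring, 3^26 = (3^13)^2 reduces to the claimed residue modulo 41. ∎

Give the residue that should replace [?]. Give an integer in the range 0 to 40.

Multiply the listed residues: 1 · 40 · 3 = 40 → 120.
Reducing modulo 41: 120 = 2·41 + 38, so 3^13 ≡ 38.

38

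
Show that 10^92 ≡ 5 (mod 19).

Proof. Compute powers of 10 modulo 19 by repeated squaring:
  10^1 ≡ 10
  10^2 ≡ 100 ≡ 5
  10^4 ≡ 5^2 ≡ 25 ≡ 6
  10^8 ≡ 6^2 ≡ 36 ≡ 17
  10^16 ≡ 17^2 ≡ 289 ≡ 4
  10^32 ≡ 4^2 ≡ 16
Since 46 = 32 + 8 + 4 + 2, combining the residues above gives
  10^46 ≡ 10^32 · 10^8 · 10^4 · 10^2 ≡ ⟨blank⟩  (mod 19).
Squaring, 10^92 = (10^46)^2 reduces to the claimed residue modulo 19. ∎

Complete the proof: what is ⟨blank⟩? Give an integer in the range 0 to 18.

9

10^32 · 10^8 · 10^4 · 10^2 ≡ 16 · 17 · 6 · 5 = 8160.
8160 mod 19 = 9, so 10^46 ≡ 9 (mod 19).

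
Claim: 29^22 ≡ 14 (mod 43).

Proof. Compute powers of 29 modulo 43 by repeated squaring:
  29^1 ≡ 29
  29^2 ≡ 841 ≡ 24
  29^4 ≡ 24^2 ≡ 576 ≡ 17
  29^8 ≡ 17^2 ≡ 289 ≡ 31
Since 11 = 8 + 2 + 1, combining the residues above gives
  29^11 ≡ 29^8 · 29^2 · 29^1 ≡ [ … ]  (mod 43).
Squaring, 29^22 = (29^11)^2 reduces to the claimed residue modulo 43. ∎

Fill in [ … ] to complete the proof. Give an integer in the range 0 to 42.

29^8 · 29^2 · 29^1 ≡ 31 · 24 · 29 = 21576.
21576 mod 43 = 33, so 29^11 ≡ 33 (mod 43).

33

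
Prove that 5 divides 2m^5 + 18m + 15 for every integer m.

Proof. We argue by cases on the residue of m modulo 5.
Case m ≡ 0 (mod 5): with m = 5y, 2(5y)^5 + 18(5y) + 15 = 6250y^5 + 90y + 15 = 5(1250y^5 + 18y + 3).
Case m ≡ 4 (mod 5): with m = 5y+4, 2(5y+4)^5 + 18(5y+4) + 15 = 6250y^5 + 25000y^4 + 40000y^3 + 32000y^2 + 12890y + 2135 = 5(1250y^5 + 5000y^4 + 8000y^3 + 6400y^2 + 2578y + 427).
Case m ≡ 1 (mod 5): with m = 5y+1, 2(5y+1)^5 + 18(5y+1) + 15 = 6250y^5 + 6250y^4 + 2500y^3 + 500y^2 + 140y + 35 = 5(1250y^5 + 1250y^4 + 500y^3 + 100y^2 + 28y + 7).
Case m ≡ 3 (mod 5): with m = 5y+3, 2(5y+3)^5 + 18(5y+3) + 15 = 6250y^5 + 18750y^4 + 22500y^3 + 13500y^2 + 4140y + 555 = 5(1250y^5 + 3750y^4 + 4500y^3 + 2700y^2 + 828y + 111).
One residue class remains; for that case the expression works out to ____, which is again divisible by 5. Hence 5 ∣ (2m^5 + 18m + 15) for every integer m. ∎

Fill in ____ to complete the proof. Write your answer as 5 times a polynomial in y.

The residues treated are {0, 4, 1, 3}, so the missing case is m ≡ 2 (mod 5); write m = 5y+2.
Then 2(5y+2)^5 + 18(5y+2) + 15 = 6250y^5 + 12500y^4 + 10000y^3 + 4000y^2 + 890y + 115 = 5(1250y^5 + 2500y^4 + 2000y^3 + 800y^2 + 178y + 23).

5(1250y^5 + 2500y^4 + 2000y^3 + 800y^2 + 178y + 23)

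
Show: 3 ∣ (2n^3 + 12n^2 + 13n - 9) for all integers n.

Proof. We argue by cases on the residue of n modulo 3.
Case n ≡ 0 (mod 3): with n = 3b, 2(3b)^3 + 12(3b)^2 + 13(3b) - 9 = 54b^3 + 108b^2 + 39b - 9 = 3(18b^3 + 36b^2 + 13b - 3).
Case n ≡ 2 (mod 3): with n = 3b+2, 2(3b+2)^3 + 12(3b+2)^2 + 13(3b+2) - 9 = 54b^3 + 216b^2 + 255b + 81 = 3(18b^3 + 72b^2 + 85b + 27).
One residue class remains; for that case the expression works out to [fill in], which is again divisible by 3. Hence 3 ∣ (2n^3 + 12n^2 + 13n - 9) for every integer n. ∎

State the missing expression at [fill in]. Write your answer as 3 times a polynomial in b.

3(18b^3 + 54b^2 + 43b + 6)

The residues treated are {0, 2}, so the missing case is n ≡ 1 (mod 3); write n = 3b+1.
Then 2(3b+1)^3 + 12(3b+1)^2 + 13(3b+1) - 9 = 54b^3 + 162b^2 + 129b + 18 = 3(18b^3 + 54b^2 + 43b + 6).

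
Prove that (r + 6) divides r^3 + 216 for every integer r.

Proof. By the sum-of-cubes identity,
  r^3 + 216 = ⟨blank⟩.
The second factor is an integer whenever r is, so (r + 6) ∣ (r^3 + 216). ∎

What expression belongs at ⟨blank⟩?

(r + 6)(r^2 - 6r + 36)

a^3 + b^3 = (a + b)(a^2 - ab + b^2). With a = r, b = 6:
r^3 + 216 = (r + 6)(r^2 - 6r + 36).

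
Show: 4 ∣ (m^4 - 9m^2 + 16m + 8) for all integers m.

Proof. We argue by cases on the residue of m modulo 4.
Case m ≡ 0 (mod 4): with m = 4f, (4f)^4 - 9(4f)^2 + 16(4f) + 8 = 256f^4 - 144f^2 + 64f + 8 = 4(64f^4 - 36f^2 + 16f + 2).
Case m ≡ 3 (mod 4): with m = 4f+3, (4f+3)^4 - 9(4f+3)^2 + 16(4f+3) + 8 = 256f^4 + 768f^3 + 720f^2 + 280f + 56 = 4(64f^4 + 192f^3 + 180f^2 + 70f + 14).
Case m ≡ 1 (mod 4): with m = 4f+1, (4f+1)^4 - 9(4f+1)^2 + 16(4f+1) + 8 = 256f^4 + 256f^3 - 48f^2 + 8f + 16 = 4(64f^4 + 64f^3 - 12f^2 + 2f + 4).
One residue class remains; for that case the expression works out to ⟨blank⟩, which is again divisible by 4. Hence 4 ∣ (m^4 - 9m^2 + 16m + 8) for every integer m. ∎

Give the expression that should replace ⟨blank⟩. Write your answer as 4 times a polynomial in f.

4(64f^4 + 128f^3 + 60f^2 + 12f + 5)

Only m ≡ 2 (mod 4) is unaccounted for. Put m = 4f+2:
(4f+2)^4 - 9(4f+2)^2 + 16(4f+2) + 8 expands to 256f^4 + 512f^3 + 240f^2 + 48f + 20,
and factoring out 4 leaves 4(64f^4 + 128f^3 + 60f^2 + 12f + 5).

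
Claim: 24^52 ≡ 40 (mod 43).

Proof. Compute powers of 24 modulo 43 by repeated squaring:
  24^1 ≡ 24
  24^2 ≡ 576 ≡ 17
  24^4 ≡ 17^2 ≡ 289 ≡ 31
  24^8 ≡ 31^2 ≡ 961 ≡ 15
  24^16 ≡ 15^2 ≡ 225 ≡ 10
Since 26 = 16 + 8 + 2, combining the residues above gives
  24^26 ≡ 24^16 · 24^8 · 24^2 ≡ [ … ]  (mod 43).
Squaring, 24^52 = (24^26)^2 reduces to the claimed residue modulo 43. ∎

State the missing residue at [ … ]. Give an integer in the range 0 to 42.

13

Multiply the listed residues: 10 · 15 · 17 = 150 → 2550.
Reducing modulo 43: 2550 = 59·43 + 13, so 24^26 ≡ 13.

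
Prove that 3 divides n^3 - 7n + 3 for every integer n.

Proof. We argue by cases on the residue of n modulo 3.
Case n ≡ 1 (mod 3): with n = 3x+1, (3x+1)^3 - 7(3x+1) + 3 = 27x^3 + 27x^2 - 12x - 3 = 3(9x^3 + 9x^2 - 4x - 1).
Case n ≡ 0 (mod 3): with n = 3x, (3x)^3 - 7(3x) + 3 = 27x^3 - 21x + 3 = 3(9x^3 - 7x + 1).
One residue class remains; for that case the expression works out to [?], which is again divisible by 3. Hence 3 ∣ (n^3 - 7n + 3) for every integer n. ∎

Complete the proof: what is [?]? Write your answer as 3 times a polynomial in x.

The residues treated are {1, 0}, so the missing case is n ≡ 2 (mod 3); write n = 3x+2.
Then (3x+2)^3 - 7(3x+2) + 3 = 27x^3 + 54x^2 + 15x - 3 = 3(9x^3 + 18x^2 + 5x - 1).

3(9x^3 + 18x^2 + 5x - 1)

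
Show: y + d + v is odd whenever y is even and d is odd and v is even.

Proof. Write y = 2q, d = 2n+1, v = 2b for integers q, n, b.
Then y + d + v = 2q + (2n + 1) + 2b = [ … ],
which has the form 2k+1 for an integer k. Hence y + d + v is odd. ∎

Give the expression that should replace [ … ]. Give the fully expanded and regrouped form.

2(b + n + q) + 1

2q + (2n + 1) + 2b = 2b + 2n + 2q + 1
= 2(b + n + q) + 1.
Since b + n + q is an integer, the sum is of the form 2k+1 for an integer k.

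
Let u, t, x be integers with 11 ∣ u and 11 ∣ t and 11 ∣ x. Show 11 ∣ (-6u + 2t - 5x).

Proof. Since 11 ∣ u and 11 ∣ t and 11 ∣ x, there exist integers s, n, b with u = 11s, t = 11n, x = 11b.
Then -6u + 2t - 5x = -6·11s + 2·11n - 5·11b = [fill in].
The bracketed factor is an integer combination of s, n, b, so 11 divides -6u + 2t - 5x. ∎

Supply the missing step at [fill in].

Pull the common 11 out of every term: -6·11s + 2·11n - 5·11b = 11(-5b + 2n - 6s).
-5b + 2n - 6s is an integer, which exhibits the divisibility.

11(-5b + 2n - 6s)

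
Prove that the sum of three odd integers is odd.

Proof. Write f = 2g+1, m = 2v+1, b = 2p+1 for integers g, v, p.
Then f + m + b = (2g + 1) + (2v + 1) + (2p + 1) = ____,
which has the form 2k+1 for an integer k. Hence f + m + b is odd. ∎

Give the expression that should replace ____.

(2g + 1) + (2v + 1) + (2p + 1) = 2g + 2p + 2v + 3
= 2(g + p + v + 1) + 1.
Since g + p + v + 1 is an integer, the sum is of the form 2k+1 for an integer k.

2(g + p + v + 1) + 1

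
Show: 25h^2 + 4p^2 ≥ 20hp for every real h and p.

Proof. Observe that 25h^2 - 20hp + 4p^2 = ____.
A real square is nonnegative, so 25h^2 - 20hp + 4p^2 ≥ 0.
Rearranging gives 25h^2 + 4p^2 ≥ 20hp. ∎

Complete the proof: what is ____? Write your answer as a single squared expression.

25h^2 - 20hp + 4p^2 is a perfect-square trinomial: the outer terms are (5h)^2 and (2p)^2, and the cross term is -2·5h·2p.
So 25h^2 - 20hp + 4p^2 = (5h - 2p)^2 ≥ 0.

(5h - 2p)^2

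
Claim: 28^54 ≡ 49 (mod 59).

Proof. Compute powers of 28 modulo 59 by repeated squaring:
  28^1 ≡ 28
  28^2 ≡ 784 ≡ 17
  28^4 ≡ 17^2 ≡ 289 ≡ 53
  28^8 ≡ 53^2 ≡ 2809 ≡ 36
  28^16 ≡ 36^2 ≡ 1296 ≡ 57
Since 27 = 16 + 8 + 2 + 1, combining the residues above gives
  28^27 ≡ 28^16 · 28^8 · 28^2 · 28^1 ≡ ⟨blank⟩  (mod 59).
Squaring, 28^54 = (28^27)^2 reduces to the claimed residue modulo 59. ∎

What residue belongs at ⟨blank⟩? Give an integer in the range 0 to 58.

Multiply the listed residues: 57 · 36 · 17 · 28 = 2052 → 34884 → 976752.
Reducing modulo 59: 976752 = 16555·59 + 7, so 28^27 ≡ 7.

7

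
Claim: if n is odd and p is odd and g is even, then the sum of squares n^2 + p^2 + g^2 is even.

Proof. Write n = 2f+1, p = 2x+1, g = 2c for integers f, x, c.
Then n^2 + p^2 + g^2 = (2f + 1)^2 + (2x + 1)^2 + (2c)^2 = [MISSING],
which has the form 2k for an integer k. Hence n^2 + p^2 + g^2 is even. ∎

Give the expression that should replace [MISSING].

(2f + 1)^2 + (2x + 1)^2 + (2c)^2 = 4c^2 + 4f^2 + 4f + 4x^2 + 4x + 2
= 2(2c^2 + 2f^2 + 2f + 2x^2 + 2x + 1).
Since 2c^2 + 2f^2 + 2f + 2x^2 + 2x + 1 is an integer, the sum of squares is of the form 2k for an integer k.

2(2c^2 + 2f^2 + 2f + 2x^2 + 2x + 1)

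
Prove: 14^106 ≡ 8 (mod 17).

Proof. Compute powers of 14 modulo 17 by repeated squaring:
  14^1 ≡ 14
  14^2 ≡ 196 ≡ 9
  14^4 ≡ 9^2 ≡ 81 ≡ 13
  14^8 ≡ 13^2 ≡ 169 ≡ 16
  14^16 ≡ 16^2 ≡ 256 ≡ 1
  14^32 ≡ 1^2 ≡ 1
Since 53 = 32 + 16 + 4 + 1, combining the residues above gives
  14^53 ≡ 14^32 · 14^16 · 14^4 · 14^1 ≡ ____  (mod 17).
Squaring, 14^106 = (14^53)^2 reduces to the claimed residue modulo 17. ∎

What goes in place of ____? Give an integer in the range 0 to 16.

Multiply the listed residues: 1 · 1 · 13 · 14 = 1 → 13 → 182.
Reducing modulo 17: 182 = 10·17 + 12, so 14^53 ≡ 12.

12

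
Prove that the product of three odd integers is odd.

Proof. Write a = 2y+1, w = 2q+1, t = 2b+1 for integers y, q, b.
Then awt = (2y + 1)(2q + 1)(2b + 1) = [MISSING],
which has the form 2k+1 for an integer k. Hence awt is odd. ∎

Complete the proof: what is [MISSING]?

Expanding: (2y + 1)(2q + 1)(2b + 1) = 8bqy + 4bq + 4by + 2b + 4qy + 2q + 2y + 1.
Every term except the constant is even, so this is 2(4bqy + 2bq + 2by + b + 2qy + q + y) + 1,
and 4bqy + 2bq + 2by + b + 2qy + q + y ∈ ℤ gives the required form.

2(4bqy + 2bq + 2by + b + 2qy + q + y) + 1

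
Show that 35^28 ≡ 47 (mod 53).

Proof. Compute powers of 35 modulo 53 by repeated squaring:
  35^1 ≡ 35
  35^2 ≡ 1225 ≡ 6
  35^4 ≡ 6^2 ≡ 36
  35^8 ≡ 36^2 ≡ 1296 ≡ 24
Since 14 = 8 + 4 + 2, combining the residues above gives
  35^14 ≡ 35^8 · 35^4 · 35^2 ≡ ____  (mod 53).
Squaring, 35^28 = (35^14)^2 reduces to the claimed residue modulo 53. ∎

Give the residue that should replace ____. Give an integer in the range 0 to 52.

35^8 · 35^4 · 35^2 ≡ 24 · 36 · 6 = 5184.
5184 mod 53 = 43, so 35^14 ≡ 43 (mod 53).

43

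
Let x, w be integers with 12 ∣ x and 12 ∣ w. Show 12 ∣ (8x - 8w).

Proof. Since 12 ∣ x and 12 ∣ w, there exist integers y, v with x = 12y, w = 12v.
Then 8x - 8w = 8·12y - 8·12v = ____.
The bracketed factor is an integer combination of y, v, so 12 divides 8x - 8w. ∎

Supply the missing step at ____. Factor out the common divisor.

12(-8v + 8y)

Pull the common 12 out of every term: 8·12y - 8·12v = 12(-8v + 8y).
-8v + 8y is an integer, which exhibits the divisibility.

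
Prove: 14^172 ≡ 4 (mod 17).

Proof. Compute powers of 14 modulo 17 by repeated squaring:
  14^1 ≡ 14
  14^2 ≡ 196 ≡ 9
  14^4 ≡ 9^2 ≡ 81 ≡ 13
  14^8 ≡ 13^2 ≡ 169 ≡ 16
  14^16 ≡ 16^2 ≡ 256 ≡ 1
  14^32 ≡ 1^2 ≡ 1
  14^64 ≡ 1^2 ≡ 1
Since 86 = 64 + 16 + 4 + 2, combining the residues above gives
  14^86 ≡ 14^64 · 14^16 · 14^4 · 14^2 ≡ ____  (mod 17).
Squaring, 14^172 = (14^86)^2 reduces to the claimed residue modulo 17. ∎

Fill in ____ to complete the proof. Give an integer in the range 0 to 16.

15

Multiply the listed residues: 1 · 1 · 13 · 9 = 1 → 13 → 117.
Reducing modulo 17: 117 = 6·17 + 15, so 14^86 ≡ 15.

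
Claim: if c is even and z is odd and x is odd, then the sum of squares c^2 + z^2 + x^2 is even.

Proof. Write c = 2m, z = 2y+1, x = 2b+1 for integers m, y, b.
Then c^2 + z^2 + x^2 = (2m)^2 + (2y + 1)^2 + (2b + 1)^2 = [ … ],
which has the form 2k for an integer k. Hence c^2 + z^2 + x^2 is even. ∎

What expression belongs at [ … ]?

Expanding: (2m)^2 + (2y + 1)^2 + (2b + 1)^2 = 4b^2 + 4b + 4m^2 + 4y^2 + 4y + 2.
Every term is even; pulling out the factor of 2 gives 2(2b^2 + 2b + 2m^2 + 2y^2 + 2y + 1).

2(2b^2 + 2b + 2m^2 + 2y^2 + 2y + 1)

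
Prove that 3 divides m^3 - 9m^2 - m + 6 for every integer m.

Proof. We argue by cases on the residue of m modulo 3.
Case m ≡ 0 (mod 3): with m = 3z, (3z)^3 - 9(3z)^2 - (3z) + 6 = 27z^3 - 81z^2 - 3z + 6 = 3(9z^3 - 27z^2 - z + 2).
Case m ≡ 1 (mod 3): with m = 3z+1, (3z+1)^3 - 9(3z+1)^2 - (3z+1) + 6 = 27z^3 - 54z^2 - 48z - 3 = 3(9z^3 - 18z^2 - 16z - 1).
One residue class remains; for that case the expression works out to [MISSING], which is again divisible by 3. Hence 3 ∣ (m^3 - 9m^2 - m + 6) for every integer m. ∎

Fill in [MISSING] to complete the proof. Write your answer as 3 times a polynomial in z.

3(9z^3 - 9z^2 - 25z - 8)

The residues treated are {0, 1}, so the missing case is m ≡ 2 (mod 3); write m = 3z+2.
Then (3z+2)^3 - 9(3z+2)^2 - (3z+2) + 6 = 27z^3 - 27z^2 - 75z - 24 = 3(9z^3 - 9z^2 - 25z - 8).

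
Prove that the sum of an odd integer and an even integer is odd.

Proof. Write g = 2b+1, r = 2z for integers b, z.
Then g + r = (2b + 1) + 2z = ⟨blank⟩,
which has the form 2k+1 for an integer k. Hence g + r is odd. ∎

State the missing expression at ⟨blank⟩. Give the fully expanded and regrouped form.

Expanding: (2b + 1) + 2z = 2b + 2z + 1.
Every term except the constant is even, so this is 2(b + z) + 1,
and b + z ∈ ℤ gives the required form.

2(b + z) + 1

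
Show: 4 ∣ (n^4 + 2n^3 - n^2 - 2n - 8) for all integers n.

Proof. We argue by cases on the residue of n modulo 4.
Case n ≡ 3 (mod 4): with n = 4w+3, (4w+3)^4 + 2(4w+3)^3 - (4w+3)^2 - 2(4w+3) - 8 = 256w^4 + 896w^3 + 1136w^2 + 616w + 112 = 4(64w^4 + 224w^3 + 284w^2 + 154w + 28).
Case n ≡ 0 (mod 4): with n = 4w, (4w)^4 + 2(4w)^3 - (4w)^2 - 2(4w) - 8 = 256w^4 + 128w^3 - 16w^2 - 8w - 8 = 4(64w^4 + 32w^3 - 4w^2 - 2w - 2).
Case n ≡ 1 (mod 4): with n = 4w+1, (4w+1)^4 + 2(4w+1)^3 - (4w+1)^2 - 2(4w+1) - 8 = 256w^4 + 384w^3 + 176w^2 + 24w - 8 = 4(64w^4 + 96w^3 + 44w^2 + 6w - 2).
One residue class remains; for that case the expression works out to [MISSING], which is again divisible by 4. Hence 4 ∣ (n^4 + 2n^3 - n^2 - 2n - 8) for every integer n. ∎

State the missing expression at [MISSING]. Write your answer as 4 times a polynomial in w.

4(64w^4 + 160w^3 + 140w^2 + 50w + 4)

The residues treated are {3, 0, 1}, so the missing case is n ≡ 2 (mod 4); write n = 4w+2.
Then (4w+2)^4 + 2(4w+2)^3 - (4w+2)^2 - 2(4w+2) - 8 = 256w^4 + 640w^3 + 560w^2 + 200w + 16 = 4(64w^4 + 160w^3 + 140w^2 + 50w + 4).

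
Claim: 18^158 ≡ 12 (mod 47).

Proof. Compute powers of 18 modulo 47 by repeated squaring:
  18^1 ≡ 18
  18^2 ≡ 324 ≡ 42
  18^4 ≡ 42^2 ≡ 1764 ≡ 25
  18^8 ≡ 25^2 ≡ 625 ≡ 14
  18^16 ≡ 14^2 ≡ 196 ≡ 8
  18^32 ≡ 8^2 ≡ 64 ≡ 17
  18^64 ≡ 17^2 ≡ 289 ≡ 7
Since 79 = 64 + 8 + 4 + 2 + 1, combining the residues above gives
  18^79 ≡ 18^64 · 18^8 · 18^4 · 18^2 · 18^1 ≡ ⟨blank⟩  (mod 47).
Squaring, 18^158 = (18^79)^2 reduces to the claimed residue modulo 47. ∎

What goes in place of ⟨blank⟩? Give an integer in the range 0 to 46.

24

18^64 · 18^8 · 18^4 · 18^2 · 18^1 ≡ 7 · 14 · 25 · 42 · 18 = 1852200.
1852200 mod 47 = 24, so 18^79 ≡ 24 (mod 47).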